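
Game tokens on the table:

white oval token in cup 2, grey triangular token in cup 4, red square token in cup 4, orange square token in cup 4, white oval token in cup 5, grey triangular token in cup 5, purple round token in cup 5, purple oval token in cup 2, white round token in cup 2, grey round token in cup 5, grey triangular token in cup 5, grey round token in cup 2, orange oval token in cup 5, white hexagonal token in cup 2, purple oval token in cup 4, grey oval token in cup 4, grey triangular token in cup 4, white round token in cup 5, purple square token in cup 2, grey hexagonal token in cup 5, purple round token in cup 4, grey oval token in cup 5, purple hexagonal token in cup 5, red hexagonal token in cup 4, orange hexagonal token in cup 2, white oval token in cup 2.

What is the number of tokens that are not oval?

Total tokens: 26; with the excluded value: 8; remaining 26 − 8 = 18.

18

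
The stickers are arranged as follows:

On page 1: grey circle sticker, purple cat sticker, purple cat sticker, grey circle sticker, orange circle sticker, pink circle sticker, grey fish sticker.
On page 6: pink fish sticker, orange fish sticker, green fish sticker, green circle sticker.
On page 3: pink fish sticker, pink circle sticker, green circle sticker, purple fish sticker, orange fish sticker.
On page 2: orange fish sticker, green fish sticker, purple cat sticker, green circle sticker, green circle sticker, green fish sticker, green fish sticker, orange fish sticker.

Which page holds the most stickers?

Counts by page: page 2→8, page 1→7, page 3→5, page 6→4.
The maximum is 8, held uniquely by page 2.

page 2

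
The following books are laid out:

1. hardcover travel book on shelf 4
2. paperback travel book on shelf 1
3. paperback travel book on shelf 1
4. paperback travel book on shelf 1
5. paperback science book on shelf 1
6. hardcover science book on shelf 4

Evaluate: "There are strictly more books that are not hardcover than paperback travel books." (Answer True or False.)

True

|books that are not hardcover| = 4.
|paperback travel books| = 3.
The claim requires 4 > 3, which holds.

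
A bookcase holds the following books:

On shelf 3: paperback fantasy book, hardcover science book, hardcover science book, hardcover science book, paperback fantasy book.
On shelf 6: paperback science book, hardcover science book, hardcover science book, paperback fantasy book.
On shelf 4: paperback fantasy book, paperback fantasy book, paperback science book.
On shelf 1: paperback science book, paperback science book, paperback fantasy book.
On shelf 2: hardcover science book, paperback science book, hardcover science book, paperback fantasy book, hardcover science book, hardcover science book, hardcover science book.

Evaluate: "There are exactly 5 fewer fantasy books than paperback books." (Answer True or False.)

True

|fantasy books| = 7.
|paperback books| = 12.
The claim requires 12 − 7 (= 5) to equal 5, which holds.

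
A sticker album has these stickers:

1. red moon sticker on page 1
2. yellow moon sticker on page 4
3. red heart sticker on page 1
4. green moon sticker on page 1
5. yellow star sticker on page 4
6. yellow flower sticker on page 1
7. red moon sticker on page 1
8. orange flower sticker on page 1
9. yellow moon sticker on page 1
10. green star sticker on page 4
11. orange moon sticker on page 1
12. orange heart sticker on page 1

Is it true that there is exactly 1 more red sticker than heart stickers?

red stickers: 3.
heart stickers: 2.
The claim requires 3 − 2 (= 1) to equal 1, which holds.

True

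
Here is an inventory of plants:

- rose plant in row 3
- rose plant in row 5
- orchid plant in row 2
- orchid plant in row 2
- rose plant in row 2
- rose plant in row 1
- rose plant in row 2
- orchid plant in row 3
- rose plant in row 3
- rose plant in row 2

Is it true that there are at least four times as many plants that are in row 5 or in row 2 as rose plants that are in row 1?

True

|plants in row 5 or in row 2| = 6.
|rose plants in row 1| = 1.
The claim requires 6 ≥ 4 × 1 = 4, which holds.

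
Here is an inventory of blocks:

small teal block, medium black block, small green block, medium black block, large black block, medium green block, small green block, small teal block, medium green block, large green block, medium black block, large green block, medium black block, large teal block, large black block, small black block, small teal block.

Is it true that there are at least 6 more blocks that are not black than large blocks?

blocks that are not black: 10.
large blocks: 5.
The claim requires 10 − 5 = 5 ≥ 6, which does not hold.

False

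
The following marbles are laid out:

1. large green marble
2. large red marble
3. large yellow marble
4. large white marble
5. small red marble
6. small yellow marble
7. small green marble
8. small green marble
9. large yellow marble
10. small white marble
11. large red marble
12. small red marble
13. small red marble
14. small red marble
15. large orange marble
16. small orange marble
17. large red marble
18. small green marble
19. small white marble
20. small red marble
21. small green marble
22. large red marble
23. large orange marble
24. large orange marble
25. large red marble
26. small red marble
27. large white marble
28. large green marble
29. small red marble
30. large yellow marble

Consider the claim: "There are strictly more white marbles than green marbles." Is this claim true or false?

False

white marbles: 4.
green marbles: 6.
The claim requires 4 > 6, which does not hold.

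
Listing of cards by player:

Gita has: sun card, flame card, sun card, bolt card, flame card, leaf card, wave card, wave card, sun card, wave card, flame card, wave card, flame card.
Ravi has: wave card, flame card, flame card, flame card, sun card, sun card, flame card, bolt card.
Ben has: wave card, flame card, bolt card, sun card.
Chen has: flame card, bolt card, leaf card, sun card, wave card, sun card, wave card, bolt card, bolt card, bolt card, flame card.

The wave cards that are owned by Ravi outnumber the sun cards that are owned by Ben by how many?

wave cards owned by Ravi: 1.
sun cards owned by Ben: 1.
1 − 1 = 0.

0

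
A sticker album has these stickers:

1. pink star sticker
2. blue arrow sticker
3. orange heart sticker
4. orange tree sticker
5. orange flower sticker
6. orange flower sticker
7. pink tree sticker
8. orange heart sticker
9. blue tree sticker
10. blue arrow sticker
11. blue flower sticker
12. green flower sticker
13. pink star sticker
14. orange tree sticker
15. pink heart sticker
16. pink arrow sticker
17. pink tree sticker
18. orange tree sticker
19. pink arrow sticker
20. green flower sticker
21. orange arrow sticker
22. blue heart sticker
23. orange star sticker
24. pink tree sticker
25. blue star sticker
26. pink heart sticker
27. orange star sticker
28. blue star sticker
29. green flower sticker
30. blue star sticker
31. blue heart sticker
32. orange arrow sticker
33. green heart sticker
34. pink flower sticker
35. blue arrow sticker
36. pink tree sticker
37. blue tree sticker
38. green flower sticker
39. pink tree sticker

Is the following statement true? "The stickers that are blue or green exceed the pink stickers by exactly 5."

False

|stickers that are blue or green| = 16.
|pink stickers| = 12.
The claim requires 16 − 12 (= 4) to equal 5, which does not hold.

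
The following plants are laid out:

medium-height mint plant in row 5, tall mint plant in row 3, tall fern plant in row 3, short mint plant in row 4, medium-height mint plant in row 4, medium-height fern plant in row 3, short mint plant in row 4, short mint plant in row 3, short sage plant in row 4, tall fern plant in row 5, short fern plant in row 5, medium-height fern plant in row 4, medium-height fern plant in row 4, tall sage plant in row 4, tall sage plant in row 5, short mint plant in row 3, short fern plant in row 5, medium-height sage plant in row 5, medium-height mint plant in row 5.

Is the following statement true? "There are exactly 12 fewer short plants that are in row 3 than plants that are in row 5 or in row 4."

True

short plants in row 3: 2.
plants in row 5 or in row 4: 14.
The claim requires 14 − 2 (= 12) to equal 12, which holds.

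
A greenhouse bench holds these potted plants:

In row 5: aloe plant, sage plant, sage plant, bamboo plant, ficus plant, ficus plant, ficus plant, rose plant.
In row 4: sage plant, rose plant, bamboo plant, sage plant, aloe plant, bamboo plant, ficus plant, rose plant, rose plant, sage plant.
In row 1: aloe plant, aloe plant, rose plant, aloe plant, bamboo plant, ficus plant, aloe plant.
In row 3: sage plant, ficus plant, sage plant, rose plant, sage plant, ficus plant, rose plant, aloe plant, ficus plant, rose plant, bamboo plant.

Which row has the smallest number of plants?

row 1

Counts by row: row 3→11, row 4→10, row 5→8, row 1→7.
The minimum is 7, held uniquely by row 1.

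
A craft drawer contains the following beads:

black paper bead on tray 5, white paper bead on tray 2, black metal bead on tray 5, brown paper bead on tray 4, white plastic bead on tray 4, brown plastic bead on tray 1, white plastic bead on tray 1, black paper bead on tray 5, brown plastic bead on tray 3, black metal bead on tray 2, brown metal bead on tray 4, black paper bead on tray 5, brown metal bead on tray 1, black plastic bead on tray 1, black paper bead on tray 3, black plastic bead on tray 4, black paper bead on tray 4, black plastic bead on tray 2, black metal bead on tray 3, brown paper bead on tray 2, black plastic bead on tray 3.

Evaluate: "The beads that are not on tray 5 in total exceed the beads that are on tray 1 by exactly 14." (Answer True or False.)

False

beads that are not on tray 5: 17.
beads on tray 1: 4.
The claim requires 17 − 4 (= 13) to equal 14, which does not hold.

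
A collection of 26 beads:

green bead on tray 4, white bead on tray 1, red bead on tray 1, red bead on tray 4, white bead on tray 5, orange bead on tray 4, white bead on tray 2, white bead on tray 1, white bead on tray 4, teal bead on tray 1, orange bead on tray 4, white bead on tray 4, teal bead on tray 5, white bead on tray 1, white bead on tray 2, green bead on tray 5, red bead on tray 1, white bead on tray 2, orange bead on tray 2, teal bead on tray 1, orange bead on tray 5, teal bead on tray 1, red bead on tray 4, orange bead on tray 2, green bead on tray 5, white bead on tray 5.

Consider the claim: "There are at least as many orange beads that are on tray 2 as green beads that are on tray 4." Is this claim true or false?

There are 2 orange beads on tray 2.
There is 1 green bead on tray 4.
The claim requires 2 ≥ 1, which holds.

True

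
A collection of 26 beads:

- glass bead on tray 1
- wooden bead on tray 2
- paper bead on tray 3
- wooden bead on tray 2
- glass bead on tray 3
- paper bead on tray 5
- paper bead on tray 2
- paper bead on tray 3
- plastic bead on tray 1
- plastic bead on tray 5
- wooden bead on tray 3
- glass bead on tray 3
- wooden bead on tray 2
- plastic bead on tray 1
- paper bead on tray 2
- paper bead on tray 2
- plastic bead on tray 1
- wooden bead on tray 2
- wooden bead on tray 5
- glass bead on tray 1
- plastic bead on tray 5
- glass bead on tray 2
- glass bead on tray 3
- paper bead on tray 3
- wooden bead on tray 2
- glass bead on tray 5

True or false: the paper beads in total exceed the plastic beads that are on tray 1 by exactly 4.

True

|paper beads| = 7.
|plastic beads on tray 1| = 3.
The claim requires 7 − 3 (= 4) to equal 4, which holds.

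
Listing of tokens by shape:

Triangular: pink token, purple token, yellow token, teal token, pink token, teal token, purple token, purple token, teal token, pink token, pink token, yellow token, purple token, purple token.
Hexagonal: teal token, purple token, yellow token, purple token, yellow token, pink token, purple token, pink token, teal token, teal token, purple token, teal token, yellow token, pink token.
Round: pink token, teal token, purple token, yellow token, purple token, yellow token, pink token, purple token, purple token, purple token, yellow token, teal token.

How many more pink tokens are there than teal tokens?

pink tokens: 9.
teal tokens: 9.
9 − 9 = 0.

0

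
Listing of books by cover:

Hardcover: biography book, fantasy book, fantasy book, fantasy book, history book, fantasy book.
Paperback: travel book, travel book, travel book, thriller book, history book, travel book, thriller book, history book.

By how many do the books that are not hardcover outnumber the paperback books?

books that are not hardcover: 8.
paperback books: 8.
8 − 8 = 0.

0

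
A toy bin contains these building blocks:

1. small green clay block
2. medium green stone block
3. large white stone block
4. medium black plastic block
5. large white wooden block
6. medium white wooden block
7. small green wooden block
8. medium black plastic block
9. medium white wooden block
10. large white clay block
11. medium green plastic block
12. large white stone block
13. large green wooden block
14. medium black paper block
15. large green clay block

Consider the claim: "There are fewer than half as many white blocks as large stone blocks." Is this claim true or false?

False

There are 6 white blocks.
There are 2 large stone blocks.
The claim requires 2 × 6 = 12 < 2, which does not hold.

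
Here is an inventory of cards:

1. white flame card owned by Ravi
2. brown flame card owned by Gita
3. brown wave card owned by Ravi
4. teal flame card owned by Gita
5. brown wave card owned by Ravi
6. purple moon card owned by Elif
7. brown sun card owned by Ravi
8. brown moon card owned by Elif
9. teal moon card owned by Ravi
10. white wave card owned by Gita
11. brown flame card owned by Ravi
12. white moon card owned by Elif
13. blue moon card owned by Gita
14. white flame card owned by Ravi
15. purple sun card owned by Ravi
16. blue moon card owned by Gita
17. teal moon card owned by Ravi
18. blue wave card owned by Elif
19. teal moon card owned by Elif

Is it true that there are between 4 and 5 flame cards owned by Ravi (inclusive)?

False

|flame cards owned by Ravi| = 3.
The claim requires 4 ≤ 3 ≤ 5, which does not hold.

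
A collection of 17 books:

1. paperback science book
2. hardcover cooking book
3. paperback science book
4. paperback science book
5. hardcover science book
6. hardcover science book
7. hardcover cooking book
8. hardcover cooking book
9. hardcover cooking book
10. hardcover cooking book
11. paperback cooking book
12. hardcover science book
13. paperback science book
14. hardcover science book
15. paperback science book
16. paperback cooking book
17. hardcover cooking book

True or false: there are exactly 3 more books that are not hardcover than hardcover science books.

books that are not hardcover: 7.
hardcover science books: 4.
The claim requires 7 − 4 (= 3) to equal 3, which holds.

True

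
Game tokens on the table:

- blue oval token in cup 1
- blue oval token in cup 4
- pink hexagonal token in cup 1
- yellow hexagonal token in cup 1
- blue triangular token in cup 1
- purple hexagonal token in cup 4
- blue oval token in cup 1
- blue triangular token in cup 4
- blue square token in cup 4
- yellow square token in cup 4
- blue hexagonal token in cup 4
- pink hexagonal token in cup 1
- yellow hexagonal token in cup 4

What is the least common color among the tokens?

purple

Counts by color: blue 7, yellow 3, pink 2, purple 1.
The minimum is 1, held uniquely by purple.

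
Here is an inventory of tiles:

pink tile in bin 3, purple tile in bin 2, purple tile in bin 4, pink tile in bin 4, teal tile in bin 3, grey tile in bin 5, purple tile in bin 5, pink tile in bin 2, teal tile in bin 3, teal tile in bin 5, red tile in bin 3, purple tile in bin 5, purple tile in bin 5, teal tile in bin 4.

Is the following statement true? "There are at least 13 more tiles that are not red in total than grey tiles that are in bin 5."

There are 13 tiles that are not red.
There is 1 grey tile in bin 5.
The claim requires 13 − 1 = 12 ≥ 13, which does not hold.

False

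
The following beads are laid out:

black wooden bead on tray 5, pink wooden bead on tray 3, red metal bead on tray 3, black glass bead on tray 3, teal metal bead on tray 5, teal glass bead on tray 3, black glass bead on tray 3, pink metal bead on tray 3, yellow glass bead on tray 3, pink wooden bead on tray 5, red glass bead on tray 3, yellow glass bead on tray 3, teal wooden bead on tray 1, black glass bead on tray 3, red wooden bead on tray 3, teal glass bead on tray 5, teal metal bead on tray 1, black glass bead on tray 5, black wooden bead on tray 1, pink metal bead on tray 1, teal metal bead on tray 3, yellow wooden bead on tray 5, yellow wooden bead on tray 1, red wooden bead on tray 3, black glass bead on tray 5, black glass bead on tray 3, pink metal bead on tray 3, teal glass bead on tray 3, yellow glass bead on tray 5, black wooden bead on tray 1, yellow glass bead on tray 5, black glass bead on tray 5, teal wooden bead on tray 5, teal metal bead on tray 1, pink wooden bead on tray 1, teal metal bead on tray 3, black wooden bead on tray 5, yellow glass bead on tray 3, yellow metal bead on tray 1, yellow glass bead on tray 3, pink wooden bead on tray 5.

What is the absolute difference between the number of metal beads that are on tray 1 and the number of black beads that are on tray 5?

1

metal beads on tray 1: 4. black beads on tray 5: 5.
|4 − 5| = 5 − 4 = 1.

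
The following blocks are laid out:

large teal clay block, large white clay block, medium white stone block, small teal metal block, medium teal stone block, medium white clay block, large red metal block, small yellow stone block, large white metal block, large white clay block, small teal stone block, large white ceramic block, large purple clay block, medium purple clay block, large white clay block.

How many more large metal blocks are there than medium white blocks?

0

large metal blocks: 2.
medium white blocks: 2.
2 − 2 = 0.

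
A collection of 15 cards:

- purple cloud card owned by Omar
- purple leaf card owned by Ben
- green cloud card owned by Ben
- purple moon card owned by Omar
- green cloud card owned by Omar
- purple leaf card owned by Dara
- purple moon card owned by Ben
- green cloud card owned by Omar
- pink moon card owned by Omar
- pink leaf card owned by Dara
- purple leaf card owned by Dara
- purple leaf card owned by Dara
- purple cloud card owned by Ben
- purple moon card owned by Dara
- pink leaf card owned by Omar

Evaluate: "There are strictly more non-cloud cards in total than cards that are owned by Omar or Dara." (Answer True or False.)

False

There are 10 non-cloud cards.
Count of cards owned by Omar or Dara: 11.
The claim requires 10 > 11, which does not hold.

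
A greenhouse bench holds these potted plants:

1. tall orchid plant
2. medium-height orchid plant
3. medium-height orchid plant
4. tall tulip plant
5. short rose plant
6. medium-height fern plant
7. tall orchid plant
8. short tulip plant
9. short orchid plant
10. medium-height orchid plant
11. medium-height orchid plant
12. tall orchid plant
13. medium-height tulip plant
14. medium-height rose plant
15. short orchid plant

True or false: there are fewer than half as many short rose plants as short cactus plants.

short rose plants: 1.
short cactus plants: 0.
The claim requires 2 × 1 = 2 < 0, which does not hold.

False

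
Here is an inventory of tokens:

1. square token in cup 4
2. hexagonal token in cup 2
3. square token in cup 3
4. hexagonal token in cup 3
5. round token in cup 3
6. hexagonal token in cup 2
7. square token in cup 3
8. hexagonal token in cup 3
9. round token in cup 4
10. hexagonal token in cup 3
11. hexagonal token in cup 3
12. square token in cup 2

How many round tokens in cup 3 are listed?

1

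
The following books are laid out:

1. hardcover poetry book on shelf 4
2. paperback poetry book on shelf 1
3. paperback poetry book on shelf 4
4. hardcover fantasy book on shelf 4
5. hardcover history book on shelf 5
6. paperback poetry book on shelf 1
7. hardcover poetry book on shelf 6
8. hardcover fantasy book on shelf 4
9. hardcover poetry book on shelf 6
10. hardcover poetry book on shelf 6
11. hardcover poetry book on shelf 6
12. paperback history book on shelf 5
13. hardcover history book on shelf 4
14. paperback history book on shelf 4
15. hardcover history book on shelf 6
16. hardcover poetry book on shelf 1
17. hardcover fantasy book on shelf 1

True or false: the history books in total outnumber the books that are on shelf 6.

False

history books: 5.
books on shelf 6: 5.
The claim requires 5 > 5, which does not hold.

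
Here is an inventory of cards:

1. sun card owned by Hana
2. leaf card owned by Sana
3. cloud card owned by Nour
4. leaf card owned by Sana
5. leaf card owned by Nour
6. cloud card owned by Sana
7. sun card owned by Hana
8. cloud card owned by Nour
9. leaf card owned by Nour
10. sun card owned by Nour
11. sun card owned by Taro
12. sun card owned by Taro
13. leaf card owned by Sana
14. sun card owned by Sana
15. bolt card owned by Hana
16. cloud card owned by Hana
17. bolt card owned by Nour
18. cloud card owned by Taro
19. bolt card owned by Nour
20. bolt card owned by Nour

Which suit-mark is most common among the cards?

Counts by suit-mark: sun 6, cloud 5, leaf 5, bolt 4.
The maximum is 6, held uniquely by sun.

sun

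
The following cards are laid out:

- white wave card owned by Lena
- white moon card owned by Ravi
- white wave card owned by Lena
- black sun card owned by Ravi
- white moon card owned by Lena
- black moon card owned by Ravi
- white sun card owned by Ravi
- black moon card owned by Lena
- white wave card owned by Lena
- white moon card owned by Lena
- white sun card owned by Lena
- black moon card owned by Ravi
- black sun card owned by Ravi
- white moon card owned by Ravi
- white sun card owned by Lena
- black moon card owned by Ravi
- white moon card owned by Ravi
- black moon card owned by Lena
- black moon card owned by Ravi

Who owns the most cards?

Ravi

Counts by player: Ravi→10, Lena→9.
The maximum is 10, held uniquely by Ravi.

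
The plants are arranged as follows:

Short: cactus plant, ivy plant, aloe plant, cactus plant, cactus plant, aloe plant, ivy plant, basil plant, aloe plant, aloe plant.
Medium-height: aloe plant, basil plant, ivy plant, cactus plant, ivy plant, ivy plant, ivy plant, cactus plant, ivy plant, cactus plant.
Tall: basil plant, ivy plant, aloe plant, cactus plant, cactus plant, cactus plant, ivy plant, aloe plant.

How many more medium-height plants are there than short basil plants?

medium-height plants: 10.
short basil plants: 1.
10 − 1 = 9.

9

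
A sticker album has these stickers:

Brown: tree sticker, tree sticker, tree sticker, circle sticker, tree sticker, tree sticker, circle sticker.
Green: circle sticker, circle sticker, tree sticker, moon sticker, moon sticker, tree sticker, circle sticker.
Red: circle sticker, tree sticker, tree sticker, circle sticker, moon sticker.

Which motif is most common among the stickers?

tree

Counts by motif: tree 9, circle 7, moon 3.
The maximum is 9, held uniquely by tree.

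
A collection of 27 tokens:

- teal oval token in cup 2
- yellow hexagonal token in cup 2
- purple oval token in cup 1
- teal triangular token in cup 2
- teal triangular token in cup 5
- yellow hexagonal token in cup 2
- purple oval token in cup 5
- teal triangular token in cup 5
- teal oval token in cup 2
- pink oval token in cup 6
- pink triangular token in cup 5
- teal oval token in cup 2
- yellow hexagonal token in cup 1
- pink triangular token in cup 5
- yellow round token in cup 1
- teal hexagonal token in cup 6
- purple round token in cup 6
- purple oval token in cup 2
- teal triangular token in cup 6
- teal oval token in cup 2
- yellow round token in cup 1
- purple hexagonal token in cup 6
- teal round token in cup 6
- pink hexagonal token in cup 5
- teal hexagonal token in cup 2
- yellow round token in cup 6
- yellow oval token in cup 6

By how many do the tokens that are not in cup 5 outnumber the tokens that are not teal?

tokens that are not in cup 5: 21.
tokens that are not teal: 16.
21 − 16 = 5.

5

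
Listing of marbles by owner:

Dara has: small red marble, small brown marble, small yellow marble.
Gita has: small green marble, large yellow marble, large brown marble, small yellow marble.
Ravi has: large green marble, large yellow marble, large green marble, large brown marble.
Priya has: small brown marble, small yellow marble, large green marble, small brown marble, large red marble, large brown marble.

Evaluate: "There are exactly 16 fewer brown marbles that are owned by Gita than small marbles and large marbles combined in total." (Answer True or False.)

|brown marbles owned by Gita| = 1.
small marbles: 8; large marbles: 9; combined: 8 + 9 = 17.
The claim requires 17 − 1 (= 16) to equal 16, which holds.

True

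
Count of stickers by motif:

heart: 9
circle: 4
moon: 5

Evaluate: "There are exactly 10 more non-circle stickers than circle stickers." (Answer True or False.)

|non-circle stickers| = 14.
|circle stickers| = 4.
The claim requires 14 − 4 (= 10) to equal 10, which holds.

True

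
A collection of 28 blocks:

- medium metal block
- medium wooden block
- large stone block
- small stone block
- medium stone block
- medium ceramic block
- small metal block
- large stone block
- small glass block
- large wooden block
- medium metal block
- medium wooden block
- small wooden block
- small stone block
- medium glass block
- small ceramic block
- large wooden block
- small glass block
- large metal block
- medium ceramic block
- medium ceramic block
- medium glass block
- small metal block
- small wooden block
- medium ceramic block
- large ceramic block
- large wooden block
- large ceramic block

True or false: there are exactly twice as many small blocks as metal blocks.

There are 9 small blocks.
There are 5 metal blocks.
The claim requires 9 = 2 × 5 = 10, which does not hold.

False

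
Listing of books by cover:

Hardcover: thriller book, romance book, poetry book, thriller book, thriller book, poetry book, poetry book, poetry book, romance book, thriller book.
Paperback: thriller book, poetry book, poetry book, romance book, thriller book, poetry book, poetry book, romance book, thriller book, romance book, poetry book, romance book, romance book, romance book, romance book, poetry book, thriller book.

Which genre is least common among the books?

Counts by genre: poetry 10, romance 9, thriller 8.
The minimum is 8, held uniquely by thriller.

thriller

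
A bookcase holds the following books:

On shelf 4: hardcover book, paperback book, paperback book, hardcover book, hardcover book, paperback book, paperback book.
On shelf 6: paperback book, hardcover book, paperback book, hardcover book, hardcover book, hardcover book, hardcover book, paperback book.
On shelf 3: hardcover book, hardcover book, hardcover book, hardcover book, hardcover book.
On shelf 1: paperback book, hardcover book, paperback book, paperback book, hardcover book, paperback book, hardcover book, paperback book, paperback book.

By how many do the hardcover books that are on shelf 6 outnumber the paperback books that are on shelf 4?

1

hardcover books on shelf 6: 5.
paperback books on shelf 4: 4.
5 − 4 = 1.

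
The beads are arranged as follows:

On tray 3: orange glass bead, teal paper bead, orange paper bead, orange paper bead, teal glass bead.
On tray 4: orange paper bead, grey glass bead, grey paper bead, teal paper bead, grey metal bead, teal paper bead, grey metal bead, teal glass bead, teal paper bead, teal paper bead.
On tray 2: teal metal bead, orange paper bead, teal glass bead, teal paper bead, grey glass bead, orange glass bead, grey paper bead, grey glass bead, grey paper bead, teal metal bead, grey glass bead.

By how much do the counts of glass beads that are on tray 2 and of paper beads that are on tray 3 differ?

glass beads on tray 2: 5. paper beads on tray 3: 3.
|5 − 3| = 5 − 3 = 2.

2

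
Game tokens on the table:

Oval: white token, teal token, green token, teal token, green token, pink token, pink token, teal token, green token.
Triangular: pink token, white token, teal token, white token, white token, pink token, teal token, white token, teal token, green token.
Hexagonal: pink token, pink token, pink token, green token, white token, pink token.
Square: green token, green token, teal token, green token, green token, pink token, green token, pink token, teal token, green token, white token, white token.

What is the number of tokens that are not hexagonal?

Total tokens: 37; with the excluded value: 6; remaining 37 − 6 = 31.

31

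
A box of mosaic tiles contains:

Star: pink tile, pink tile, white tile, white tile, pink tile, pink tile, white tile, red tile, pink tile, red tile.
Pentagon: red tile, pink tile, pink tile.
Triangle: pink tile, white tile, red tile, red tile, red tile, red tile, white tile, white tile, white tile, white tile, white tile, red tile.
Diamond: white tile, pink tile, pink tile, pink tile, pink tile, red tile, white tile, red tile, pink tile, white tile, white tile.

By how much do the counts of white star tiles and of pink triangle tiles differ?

white star tiles: 3. pink triangle tiles: 1.
|3 − 1| = 3 − 1 = 2.

2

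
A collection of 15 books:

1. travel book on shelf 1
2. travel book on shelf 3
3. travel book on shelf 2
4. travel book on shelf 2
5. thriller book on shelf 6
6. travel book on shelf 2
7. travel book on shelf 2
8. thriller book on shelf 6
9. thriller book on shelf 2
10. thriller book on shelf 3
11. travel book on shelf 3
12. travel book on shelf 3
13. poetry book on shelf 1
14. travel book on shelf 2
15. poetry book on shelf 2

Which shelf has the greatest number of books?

shelf 2

Counts by shelf: shelf 2→7, shelf 3→4, shelf 6→2, shelf 1→2.
The maximum is 7, held uniquely by shelf 2.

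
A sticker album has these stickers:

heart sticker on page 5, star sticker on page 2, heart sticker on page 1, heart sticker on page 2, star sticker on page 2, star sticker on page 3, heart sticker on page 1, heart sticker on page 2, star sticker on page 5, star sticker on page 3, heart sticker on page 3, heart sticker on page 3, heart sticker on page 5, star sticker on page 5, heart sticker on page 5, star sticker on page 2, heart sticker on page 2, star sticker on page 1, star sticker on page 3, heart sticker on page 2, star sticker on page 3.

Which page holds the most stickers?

Counts by page: page 2→7, page 3→6, page 5→5, page 1→3.
The maximum is 7, held uniquely by page 2.

page 2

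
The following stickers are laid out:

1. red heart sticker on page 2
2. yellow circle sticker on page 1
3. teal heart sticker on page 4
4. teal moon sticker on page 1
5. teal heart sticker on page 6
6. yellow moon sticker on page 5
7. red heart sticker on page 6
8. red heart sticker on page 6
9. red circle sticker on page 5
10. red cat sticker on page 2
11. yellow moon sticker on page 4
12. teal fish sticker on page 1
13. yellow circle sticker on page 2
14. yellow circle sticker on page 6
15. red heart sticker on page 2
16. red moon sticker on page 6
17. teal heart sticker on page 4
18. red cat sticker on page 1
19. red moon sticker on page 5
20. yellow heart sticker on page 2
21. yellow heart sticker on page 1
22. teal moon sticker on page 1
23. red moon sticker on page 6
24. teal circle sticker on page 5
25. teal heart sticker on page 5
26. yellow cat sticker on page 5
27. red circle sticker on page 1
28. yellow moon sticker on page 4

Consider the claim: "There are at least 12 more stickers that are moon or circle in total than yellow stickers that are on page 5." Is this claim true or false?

True

stickers that are moon or circle: 14.
yellow stickers on page 5: 2.
The claim requires 14 − 2 = 12 ≥ 12, which holds.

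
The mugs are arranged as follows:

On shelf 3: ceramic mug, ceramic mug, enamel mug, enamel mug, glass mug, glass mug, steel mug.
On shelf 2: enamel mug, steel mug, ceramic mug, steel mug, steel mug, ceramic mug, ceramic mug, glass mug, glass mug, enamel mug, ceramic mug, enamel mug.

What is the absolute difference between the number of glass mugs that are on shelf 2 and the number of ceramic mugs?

4

glass mugs on shelf 2: 2. ceramic mugs: 6.
|2 − 6| = 6 − 2 = 4.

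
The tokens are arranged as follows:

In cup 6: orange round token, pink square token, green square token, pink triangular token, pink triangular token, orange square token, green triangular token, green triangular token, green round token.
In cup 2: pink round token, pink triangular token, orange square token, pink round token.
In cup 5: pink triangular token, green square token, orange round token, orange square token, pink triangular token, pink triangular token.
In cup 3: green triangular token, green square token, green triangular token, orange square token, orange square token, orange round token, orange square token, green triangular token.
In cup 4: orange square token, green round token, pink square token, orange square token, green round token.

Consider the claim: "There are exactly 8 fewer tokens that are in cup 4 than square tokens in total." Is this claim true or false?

tokens in cup 4: 5.
square tokens: 13.
The claim requires 13 − 5 (= 8) to equal 8, which holds.

True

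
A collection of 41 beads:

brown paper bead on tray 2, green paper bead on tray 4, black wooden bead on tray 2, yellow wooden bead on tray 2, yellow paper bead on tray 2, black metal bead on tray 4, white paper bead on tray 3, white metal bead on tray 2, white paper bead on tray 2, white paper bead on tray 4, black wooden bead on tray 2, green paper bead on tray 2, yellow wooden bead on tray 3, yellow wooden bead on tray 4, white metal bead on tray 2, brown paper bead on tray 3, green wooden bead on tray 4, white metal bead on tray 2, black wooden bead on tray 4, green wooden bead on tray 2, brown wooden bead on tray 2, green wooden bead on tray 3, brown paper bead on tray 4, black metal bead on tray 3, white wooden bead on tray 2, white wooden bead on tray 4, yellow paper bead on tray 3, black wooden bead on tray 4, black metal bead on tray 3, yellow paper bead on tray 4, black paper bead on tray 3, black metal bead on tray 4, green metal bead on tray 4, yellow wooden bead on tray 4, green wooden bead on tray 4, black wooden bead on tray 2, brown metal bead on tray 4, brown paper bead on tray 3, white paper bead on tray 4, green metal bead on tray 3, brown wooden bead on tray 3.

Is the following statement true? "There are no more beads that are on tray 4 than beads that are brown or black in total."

True

There are 16 beads on tray 4.
There are 17 beads that are brown or black.
The claim requires 16 ≤ 17, which holds.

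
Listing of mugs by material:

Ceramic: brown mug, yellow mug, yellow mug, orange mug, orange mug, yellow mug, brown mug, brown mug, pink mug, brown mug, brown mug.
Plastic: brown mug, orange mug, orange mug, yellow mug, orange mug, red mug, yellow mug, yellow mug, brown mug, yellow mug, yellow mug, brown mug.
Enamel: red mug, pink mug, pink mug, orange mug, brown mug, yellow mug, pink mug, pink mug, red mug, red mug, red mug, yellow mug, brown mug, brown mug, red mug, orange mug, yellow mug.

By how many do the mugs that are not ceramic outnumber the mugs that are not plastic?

1

mugs that are not ceramic: 29.
mugs that are not plastic: 28.
29 − 28 = 1.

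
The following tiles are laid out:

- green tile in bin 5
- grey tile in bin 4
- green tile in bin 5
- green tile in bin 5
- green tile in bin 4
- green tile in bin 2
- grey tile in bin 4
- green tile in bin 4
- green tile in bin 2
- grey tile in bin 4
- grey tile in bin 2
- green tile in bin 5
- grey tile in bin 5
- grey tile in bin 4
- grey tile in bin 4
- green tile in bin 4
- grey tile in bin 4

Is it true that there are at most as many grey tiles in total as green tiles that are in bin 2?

False

grey tiles: 8.
green tiles in bin 2: 2.
The claim requires 8 ≤ 2, which does not hold.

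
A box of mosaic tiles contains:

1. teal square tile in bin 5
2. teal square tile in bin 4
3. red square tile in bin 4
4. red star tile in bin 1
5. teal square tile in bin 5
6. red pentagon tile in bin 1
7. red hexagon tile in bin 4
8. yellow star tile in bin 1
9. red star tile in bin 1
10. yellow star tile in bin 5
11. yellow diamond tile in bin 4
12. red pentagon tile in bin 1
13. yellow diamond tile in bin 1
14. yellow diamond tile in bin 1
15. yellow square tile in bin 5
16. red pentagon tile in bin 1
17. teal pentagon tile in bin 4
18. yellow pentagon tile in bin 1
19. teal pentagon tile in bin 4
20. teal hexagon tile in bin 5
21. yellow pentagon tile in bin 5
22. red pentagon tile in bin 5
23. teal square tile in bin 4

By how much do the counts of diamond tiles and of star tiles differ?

diamond tiles: 3. star tiles: 4.
|3 − 4| = 4 − 3 = 1.

1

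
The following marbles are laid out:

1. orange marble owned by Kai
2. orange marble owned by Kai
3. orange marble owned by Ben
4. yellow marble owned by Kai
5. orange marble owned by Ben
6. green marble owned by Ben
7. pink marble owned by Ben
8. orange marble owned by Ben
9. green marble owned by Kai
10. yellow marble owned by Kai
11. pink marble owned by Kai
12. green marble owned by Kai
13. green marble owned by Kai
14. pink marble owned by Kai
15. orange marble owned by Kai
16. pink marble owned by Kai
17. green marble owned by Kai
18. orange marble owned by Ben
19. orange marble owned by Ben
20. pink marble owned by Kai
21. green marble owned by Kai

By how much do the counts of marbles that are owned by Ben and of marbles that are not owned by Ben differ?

marbles owned by Ben: 7. marbles that are not owned by Ben: 14.
|7 − 14| = 14 − 7 = 7.

7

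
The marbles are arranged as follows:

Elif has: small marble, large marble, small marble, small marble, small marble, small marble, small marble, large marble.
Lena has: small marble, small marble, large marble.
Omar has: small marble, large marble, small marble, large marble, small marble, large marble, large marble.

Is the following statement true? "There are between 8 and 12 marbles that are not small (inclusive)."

False

marbles that are not small: 7.
The claim requires 8 ≤ 7 ≤ 12, which does not hold.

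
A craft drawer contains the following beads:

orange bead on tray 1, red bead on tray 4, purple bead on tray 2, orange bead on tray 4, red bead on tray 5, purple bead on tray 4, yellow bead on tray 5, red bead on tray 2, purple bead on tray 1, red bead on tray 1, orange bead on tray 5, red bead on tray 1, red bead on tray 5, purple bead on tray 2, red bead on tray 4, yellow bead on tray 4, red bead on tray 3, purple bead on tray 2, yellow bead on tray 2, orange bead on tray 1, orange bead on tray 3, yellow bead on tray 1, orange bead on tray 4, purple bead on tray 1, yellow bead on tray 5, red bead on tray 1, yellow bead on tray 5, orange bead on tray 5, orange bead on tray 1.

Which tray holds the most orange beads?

Counts by tray (restricted to orange beads): tray 1→3, tray 5→2, tray 4→2, tray 3→1, tray 2→0.
The maximum is 3, held uniquely by tray 1.

tray 1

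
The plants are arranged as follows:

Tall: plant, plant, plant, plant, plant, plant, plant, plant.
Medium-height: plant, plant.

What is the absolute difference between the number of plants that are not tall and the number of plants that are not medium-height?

6

plants that are not tall: 2. plants that are not medium-height: 8.
|2 − 8| = 8 − 2 = 6.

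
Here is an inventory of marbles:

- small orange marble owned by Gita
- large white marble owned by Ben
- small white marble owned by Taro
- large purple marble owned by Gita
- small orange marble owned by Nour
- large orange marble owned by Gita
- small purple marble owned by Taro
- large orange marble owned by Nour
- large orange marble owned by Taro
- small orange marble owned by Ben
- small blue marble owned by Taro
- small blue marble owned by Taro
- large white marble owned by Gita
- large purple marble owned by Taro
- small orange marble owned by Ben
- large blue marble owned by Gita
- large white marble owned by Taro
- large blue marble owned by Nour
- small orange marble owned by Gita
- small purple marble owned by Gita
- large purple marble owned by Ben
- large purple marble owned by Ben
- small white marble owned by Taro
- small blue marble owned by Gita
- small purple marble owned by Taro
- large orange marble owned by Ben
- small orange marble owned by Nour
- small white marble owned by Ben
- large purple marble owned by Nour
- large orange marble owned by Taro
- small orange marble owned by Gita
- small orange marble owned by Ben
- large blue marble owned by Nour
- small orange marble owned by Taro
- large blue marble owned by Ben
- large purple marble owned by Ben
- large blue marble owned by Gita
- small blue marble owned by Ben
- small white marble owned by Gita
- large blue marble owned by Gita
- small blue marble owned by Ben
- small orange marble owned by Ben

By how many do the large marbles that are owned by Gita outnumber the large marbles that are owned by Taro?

2

large marbles owned by Gita: 6.
large marbles owned by Taro: 4.
6 − 4 = 2.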